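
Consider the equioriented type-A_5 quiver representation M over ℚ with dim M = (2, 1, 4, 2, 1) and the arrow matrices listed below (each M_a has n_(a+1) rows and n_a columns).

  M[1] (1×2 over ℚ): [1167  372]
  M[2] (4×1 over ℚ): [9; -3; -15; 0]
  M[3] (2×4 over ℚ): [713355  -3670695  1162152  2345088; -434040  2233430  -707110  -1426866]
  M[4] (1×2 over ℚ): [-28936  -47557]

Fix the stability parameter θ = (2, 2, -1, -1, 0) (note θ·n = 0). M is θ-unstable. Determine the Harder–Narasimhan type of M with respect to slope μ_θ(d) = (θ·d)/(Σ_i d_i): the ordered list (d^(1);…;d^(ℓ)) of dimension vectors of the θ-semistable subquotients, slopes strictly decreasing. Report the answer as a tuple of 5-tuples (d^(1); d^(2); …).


Via rank(M_{q-1}∘⋯∘M_p): M ≅ I[1,1], I[1,3], I[3,3], I[3,4], I[3,5].
μ_θ-semistable layers: μ^(1)=2; μ^(2)=1; μ^(3)=0; μ^(4)=-1

((1, 0, 0, 0, 0); (1, 1, 1, 0, 0); (0, 0, 0, 0, 1); (0, 0, 3, 2, 0))


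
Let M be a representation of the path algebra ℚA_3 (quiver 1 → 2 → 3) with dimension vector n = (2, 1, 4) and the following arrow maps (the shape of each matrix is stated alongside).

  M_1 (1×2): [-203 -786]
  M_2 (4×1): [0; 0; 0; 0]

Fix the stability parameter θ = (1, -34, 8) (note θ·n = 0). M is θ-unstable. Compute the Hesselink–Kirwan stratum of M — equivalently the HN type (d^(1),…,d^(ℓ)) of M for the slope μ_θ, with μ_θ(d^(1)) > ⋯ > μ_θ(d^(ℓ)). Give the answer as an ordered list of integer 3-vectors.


Via rank(M_{q-1}∘⋯∘M_p): M ≅ I[1,1], I[1,2], I[3,3]^4.
μ_θ-semistable layers: μ^(1)=8; μ^(2)=1; μ^(3)=-33/2

((0, 0, 4); (1, 0, 0); (1, 1, 0))


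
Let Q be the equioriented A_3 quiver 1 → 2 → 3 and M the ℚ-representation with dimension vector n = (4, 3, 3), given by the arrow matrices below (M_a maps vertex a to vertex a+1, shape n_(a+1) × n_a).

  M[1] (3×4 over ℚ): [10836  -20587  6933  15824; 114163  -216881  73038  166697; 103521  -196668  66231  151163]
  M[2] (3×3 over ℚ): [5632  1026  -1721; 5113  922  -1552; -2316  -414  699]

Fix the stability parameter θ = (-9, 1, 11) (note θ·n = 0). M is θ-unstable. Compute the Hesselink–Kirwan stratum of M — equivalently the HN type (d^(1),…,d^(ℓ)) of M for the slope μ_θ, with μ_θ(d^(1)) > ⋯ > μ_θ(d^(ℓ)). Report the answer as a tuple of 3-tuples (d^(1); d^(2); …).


Interval decomposition of M: I[1,1], I[1,2], I[1,3]^2, I[3,3].
HN type (ℓ=3): μ^(1)=11; μ^(2)=1; μ^(3)=-9

((0, 0, 3); (0, 3, 0); (4, 0, 0))


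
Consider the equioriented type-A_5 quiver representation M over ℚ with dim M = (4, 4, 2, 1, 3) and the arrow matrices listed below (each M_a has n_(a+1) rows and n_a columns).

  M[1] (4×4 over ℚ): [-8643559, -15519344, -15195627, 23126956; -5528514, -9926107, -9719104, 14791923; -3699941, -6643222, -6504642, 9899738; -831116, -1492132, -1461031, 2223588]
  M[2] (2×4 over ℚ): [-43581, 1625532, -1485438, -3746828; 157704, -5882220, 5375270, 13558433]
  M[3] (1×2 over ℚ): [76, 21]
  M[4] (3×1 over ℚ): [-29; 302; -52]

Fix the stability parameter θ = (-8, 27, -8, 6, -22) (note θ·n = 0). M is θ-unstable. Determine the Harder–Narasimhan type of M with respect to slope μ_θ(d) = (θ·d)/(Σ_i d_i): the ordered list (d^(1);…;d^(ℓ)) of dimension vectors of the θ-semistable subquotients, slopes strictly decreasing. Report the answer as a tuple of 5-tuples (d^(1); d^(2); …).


Barcode: M ≅ I[1,1], I[1,2], I[1,3], I[1,5], I[2,2], I[5,5]^2. HN layers by μ_θ (5 steps, strictly decreasing):
  μ^(1)=27; μ^(2)=19/2; μ^(3)=3/4; μ^(4)=-8; μ^(5)=-22

((0, 2, 0, 0, 0); (0, 1, 1, 0, 0); (0, 1, 1, 1, 1); (4, 0, 0, 0, 0); (0, 0, 0, 0, 2))


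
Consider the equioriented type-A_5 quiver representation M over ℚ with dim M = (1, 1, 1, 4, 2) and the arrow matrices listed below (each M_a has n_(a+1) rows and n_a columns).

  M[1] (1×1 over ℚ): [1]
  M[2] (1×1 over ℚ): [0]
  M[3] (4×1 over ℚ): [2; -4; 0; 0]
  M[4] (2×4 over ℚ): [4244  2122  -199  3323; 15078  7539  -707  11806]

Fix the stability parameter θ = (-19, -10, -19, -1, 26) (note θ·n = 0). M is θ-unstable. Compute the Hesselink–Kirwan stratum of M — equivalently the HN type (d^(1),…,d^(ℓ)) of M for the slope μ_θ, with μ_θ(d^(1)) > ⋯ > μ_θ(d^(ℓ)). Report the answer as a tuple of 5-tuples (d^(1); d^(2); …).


Barcode: M ≅ I[1,2], I[3,4], I[4,4], I[4,5]^2. HN layers by μ_θ (4 steps, strictly decreasing):
  μ^(1)=26; μ^(2)=-1; μ^(3)=-10; μ^(4)=-19

((0, 0, 0, 0, 2); (0, 0, 0, 4, 0); (0, 1, 0, 0, 0); (1, 0, 1, 0, 0))


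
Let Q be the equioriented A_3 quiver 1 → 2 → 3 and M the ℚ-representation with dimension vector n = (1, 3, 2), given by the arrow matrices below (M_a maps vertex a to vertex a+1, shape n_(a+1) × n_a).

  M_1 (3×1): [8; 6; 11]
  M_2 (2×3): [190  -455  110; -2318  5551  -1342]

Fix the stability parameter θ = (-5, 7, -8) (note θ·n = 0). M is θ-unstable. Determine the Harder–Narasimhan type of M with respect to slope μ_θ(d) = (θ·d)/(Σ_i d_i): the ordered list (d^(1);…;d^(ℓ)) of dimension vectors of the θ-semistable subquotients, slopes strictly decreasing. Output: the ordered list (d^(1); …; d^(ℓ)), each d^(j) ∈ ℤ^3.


Barcode: M ≅ I[1,2], I[2,2], I[2,3], I[3,3]. HN layers by μ_θ (4 steps, strictly decreasing):
  μ^(1)=7; μ^(2)=-1/2; μ^(3)=-5; μ^(4)=-8

((0, 2, 0); (0, 1, 1); (1, 0, 0); (0, 0, 1))


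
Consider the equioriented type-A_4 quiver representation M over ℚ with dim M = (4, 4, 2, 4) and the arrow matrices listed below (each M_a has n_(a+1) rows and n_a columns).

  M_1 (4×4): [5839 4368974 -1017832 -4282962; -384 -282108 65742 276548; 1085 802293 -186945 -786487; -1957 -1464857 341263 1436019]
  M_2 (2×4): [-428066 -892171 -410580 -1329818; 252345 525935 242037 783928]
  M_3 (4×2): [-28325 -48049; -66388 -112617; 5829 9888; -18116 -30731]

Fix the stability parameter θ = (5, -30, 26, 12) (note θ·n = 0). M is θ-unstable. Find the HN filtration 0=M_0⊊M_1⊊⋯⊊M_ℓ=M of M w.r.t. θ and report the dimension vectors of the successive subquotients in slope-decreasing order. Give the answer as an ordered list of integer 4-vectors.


Interval decomposition of M: I[1,1], I[1,2], I[1,4]^2, I[2,2], I[4,4]^2.
HN type (ℓ=5): μ^(1)=19; μ^(2)=12; μ^(3)=5; μ^(4)=-25/2; μ^(5)=-30

((0, 0, 2, 2); (0, 0, 0, 2); (1, 0, 0, 0); (3, 3, 0, 0); (0, 1, 0, 0))


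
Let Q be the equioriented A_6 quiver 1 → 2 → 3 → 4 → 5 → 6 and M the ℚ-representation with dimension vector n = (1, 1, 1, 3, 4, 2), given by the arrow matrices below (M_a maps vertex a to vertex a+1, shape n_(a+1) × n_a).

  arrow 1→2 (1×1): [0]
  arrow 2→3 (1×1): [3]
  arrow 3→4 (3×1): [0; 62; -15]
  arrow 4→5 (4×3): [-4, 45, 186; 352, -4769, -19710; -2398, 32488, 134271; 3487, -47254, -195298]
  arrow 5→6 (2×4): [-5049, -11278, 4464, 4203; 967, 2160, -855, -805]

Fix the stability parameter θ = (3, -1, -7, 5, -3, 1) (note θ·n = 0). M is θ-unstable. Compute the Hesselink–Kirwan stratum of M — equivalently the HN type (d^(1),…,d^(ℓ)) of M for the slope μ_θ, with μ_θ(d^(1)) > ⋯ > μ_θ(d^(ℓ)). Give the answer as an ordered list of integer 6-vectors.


Via rank(M_{q-1}∘⋯∘M_p): M ≅ I[1,1], I[2,6], I[4,5], I[4,6], I[5,5].
μ_θ-semistable layers: μ^(1)=3; μ^(2)=1; μ^(3)=-3; μ^(4)=-4

((1, 0, 0, 0, 0, 0); (0, 0, 0, 3, 3, 2); (0, 0, 0, 0, 1, 0); (0, 1, 1, 0, 0, 0))


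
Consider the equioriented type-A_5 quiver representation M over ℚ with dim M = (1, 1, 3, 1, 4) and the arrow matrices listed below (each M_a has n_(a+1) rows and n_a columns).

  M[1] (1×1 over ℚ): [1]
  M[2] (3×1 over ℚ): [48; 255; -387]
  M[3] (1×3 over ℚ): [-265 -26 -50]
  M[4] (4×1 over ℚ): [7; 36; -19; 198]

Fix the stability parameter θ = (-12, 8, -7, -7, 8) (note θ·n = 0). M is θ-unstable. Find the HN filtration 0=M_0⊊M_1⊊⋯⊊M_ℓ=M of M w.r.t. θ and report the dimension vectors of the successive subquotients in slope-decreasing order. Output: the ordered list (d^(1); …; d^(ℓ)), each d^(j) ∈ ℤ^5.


Interval decomposition of M: I[1,3], I[3,3], I[3,5], I[5,5]^3.
HN type (ℓ=4): μ^(1)=8; μ^(2)=1/2; μ^(3)=-7; μ^(4)=-12

((0, 0, 0, 0, 4); (0, 1, 1, 0, 0); (0, 0, 2, 1, 0); (1, 0, 0, 0, 0))


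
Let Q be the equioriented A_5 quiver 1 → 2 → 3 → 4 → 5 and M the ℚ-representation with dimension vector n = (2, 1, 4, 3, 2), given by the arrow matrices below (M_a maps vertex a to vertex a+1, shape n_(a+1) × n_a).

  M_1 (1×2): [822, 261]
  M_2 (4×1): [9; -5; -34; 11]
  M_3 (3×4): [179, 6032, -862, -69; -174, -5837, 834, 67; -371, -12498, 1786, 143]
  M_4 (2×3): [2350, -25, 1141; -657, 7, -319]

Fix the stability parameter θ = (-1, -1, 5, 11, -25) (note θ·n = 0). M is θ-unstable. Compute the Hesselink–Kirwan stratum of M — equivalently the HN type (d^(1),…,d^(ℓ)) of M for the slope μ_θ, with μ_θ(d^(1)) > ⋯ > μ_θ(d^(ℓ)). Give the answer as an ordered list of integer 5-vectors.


Interval decomposition of M: I[1,1], I[1,3], I[3,3], I[3,5]^2, I[4,4].
HN type (ℓ=4): μ^(1)=11; μ^(2)=5; μ^(3)=-1; μ^(4)=-3

((0, 0, 0, 1, 0); (0, 0, 2, 0, 0); (2, 1, 0, 0, 0); (0, 0, 2, 2, 2))


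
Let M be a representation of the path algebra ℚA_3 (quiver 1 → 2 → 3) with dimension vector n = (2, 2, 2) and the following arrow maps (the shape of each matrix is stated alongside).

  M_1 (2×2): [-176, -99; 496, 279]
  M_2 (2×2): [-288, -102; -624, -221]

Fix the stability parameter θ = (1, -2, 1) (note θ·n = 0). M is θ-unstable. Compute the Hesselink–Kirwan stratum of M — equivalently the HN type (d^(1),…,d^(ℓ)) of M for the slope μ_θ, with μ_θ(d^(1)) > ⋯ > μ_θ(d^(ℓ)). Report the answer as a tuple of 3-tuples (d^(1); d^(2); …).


Via rank(M_{q-1}∘⋯∘M_p): M ≅ I[1,1], I[1,3], I[2,2], I[3,3].
μ_θ-semistable layers: μ^(1)=1; μ^(2)=-1/2; μ^(3)=-2

((1, 0, 2); (1, 1, 0); (0, 1, 0))


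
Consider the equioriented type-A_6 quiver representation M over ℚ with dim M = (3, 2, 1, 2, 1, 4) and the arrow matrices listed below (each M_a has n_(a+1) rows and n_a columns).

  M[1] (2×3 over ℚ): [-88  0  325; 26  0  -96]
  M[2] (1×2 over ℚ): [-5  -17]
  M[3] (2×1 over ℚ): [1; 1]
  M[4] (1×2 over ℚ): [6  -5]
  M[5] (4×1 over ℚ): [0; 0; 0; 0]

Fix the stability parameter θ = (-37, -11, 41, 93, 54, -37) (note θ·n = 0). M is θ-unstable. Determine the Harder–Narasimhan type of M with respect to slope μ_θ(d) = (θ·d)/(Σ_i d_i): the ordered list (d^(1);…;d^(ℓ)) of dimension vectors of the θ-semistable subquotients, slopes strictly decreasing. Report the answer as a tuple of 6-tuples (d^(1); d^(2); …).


Interval decomposition of M: I[1,1], I[1,2], I[1,5], I[4,4], I[6,6]^4.
HN type (ℓ=5): μ^(1)=93; μ^(2)=147/2; μ^(3)=41; μ^(4)=-11; μ^(5)=-37

((0, 0, 0, 1, 0, 0); (0, 0, 0, 1, 1, 0); (0, 0, 1, 0, 0, 0); (0, 2, 0, 0, 0, 0); (3, 0, 0, 0, 0, 4))


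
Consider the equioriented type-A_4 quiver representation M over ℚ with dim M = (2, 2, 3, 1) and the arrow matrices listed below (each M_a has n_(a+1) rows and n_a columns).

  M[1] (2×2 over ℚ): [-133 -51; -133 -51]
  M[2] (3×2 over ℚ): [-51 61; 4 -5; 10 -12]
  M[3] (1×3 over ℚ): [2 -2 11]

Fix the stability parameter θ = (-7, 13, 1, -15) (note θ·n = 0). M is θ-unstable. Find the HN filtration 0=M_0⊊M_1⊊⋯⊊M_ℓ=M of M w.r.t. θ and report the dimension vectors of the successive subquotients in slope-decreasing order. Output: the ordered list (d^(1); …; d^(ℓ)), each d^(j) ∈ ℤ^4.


Barcode: M ≅ I[1,1], I[1,3], I[2,3], I[3,4]. HN layers by μ_θ (2 steps, strictly decreasing):
  μ^(1)=7; μ^(2)=-7

((0, 2, 2, 0); (2, 0, 1, 1))


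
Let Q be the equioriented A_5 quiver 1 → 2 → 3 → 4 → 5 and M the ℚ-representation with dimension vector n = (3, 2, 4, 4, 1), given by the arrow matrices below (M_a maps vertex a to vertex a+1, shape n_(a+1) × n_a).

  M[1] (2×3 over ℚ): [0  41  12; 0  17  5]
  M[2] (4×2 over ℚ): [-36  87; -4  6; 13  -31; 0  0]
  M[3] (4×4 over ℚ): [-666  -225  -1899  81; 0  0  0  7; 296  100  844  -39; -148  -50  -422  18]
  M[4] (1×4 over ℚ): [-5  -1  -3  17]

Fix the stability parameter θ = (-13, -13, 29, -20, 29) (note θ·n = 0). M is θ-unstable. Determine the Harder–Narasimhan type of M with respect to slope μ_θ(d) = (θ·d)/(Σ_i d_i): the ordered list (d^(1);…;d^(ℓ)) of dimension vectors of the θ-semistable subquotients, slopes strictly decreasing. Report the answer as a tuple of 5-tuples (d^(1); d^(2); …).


Interval decomposition of M: I[1,1], I[1,3], I[1,5], I[3,3], I[3,4], I[4,4]^2.
HN type (ℓ=4): μ^(1)=29; μ^(2)=9/2; μ^(3)=-13; μ^(4)=-20

((0, 0, 2, 0, 1); (0, 0, 2, 2, 0); (3, 2, 0, 0, 0); (0, 0, 0, 2, 0))


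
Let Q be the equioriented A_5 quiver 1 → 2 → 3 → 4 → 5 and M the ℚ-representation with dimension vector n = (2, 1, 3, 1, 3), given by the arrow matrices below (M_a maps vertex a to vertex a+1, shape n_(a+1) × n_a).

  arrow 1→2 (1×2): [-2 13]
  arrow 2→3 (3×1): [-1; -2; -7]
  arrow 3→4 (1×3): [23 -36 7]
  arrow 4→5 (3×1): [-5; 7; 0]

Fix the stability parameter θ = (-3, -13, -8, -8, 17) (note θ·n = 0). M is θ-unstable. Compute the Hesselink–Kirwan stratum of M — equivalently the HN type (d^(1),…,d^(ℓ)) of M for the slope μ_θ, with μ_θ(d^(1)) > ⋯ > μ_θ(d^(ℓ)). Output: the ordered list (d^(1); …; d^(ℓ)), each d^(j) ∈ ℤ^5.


Interval decomposition of M: I[1,1], I[1,3], I[3,3], I[3,5], I[5,5]^2.
HN type (ℓ=3): μ^(1)=17; μ^(2)=-3; μ^(3)=-8

((0, 0, 0, 0, 3); (1, 0, 0, 0, 0); (1, 1, 3, 1, 0))


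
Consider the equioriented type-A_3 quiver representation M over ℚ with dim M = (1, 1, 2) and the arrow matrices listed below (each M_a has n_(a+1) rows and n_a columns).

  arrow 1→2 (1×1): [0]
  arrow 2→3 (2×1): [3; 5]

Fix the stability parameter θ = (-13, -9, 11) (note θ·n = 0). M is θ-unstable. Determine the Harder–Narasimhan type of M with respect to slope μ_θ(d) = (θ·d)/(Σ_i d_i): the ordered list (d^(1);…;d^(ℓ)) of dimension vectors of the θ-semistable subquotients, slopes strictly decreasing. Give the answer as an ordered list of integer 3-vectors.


Barcode: M ≅ I[1,1], I[2,3], I[3,3]. HN layers by μ_θ (3 steps, strictly decreasing):
  μ^(1)=11; μ^(2)=-9; μ^(3)=-13

((0, 0, 2); (0, 1, 0); (1, 0, 0))


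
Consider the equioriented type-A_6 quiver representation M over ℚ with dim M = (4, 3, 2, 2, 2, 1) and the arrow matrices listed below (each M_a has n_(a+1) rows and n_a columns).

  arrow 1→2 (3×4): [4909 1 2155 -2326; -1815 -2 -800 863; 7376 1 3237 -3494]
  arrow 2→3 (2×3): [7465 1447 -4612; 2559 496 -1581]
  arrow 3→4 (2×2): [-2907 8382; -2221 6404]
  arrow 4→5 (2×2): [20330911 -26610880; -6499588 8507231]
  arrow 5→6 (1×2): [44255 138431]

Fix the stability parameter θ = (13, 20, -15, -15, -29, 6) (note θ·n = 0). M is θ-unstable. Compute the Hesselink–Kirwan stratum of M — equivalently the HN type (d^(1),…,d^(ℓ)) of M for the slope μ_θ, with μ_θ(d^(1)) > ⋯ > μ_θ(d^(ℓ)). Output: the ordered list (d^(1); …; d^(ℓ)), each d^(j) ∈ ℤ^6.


Via rank(M_{q-1}∘⋯∘M_p): M ≅ I[1,1], I[1,2], I[1,5], I[1,6].
μ_θ-semistable layers: μ^(1)=20; μ^(2)=13; μ^(3)=6; μ^(4)=-26/5

((0, 1, 0, 0, 0, 0); (2, 0, 0, 0, 0, 0); (0, 0, 0, 0, 0, 1); (2, 2, 2, 2, 2, 0))


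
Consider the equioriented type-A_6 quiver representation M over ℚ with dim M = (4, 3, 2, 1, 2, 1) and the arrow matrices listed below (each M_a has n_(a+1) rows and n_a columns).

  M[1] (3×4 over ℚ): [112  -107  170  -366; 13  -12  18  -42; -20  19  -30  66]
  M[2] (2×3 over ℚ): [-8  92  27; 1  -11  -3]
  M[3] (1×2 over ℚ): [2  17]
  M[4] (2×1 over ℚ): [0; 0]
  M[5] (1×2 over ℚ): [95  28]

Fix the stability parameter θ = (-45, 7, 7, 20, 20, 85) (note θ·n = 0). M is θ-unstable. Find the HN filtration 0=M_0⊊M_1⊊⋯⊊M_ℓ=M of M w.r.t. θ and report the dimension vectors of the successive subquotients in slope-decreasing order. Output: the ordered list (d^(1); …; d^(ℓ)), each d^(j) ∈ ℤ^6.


Barcode: M ≅ I[1,1], I[1,2], I[1,3], I[1,4], I[5,5], I[5,6]. HN layers by μ_θ (4 steps, strictly decreasing):
  μ^(1)=85; μ^(2)=20; μ^(3)=7; μ^(4)=-45

((0, 0, 0, 0, 0, 1); (0, 0, 0, 1, 2, 0); (0, 3, 2, 0, 0, 0); (4, 0, 0, 0, 0, 0))


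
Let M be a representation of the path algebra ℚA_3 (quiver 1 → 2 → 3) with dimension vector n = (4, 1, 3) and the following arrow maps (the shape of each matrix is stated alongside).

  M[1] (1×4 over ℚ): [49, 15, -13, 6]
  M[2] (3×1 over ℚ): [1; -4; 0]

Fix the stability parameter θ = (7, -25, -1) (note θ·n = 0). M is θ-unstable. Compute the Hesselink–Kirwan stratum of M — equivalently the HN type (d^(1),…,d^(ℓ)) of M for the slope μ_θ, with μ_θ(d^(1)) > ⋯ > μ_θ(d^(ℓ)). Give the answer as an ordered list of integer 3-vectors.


Barcode: M ≅ I[1,1]^3, I[1,3], I[3,3]^2. HN layers by μ_θ (3 steps, strictly decreasing):
  μ^(1)=7; μ^(2)=-1; μ^(3)=-9

((3, 0, 0); (0, 0, 3); (1, 1, 0))


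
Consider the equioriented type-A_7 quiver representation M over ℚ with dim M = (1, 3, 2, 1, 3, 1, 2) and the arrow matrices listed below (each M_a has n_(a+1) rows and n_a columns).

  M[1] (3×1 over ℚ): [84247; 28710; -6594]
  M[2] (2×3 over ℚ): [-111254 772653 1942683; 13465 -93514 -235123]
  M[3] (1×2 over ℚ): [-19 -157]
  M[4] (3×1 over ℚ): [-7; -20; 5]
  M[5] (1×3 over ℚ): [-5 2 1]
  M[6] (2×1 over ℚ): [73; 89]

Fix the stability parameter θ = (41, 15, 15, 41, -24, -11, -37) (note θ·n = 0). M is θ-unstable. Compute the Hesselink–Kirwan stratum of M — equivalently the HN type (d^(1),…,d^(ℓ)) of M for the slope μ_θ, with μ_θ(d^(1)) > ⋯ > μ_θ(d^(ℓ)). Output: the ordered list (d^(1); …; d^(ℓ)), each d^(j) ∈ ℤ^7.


Via rank(M_{q-1}∘⋯∘M_p): M ≅ I[1,5], I[2,2], I[2,3], I[5,5], I[5,7], I[7,7].
μ_θ-semistable layers: μ^(1)=88/5; μ^(2)=15; μ^(3)=-24; μ^(4)=-37

((1, 1, 1, 1, 1, 0, 0); (0, 2, 1, 0, 0, 0, 0); (0, 0, 0, 0, 2, 1, 1); (0, 0, 0, 0, 0, 0, 1))


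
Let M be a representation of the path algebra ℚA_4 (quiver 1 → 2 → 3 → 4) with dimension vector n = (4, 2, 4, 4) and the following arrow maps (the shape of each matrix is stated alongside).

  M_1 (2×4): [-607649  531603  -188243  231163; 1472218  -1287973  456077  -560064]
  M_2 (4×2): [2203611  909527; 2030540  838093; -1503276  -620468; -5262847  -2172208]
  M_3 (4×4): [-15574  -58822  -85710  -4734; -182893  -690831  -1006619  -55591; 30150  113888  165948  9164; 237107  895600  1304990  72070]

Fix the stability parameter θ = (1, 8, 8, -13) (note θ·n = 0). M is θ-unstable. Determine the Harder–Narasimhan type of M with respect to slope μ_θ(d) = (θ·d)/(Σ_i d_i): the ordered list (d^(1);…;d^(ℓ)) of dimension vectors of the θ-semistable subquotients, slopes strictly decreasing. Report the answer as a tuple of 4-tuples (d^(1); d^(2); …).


Interval decomposition of M: I[1,1]^2, I[1,3], I[1,4], I[3,4]^2, I[4,4].
HN type (ℓ=4): μ^(1)=8; μ^(2)=1; μ^(3)=-5/2; μ^(4)=-13

((0, 1, 1, 0); (4, 1, 1, 1); (0, 0, 2, 2); (0, 0, 0, 1))


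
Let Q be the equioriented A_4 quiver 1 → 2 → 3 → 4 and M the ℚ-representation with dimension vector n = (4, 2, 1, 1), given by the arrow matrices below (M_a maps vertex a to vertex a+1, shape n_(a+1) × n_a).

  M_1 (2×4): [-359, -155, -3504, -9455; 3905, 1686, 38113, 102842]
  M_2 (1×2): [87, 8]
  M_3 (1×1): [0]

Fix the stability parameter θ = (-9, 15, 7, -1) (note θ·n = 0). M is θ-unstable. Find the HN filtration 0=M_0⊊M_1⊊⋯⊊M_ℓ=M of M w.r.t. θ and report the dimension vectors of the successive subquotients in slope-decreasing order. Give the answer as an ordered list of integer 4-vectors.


Interval decomposition of M: I[1,1]^2, I[1,2], I[1,3], I[4,4].
HN type (ℓ=4): μ^(1)=15; μ^(2)=11; μ^(3)=-1; μ^(4)=-9

((0, 1, 0, 0); (0, 1, 1, 0); (0, 0, 0, 1); (4, 0, 0, 0))


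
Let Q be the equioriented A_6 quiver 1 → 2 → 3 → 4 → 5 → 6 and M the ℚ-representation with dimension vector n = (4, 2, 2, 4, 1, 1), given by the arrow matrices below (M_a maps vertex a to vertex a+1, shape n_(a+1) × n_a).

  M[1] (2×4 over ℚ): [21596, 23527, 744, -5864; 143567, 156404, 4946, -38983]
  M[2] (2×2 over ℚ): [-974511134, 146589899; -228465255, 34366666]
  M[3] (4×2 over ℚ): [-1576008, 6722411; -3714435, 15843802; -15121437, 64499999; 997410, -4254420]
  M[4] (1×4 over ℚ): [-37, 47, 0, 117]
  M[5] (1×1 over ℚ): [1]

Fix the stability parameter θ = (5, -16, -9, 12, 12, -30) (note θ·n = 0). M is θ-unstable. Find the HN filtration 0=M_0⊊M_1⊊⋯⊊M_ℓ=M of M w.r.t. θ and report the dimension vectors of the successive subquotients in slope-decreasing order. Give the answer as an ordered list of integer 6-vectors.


Interval decomposition of M: I[1,1]^2, I[1,4], I[1,6], I[4,4]^2.
HN type (ℓ=4): μ^(1)=12; μ^(2)=5; μ^(3)=-2; μ^(4)=-20/3

((0, 0, 0, 3, 0, 0); (2, 0, 0, 0, 0, 0); (0, 0, 0, 1, 1, 1); (2, 2, 2, 0, 0, 0))


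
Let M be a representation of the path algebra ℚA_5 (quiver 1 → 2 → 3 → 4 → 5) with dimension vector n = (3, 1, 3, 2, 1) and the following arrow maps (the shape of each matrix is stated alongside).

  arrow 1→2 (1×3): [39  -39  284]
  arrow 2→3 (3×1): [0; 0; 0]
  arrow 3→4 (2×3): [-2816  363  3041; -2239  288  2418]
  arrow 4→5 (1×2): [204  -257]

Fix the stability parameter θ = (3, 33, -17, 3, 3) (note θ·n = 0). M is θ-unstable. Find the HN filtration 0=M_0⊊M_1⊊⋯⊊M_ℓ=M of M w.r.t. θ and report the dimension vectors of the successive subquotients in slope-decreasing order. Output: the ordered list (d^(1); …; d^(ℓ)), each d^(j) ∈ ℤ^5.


Barcode: M ≅ I[1,1]^2, I[1,2], I[3,3], I[3,4], I[3,5]. HN layers by μ_θ (3 steps, strictly decreasing):
  μ^(1)=33; μ^(2)=3; μ^(3)=-17

((0, 1, 0, 0, 0); (3, 0, 0, 2, 1); (0, 0, 3, 0, 0))


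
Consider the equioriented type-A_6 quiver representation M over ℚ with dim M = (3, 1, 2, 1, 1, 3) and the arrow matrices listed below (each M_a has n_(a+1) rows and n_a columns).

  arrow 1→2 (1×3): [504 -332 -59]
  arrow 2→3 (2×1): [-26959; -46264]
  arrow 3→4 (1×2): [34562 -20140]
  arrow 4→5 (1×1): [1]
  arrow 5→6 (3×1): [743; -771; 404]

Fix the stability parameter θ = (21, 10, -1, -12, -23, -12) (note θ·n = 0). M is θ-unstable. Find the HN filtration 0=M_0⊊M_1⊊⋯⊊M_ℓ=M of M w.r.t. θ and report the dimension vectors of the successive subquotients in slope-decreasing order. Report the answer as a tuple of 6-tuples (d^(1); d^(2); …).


Via rank(M_{q-1}∘⋯∘M_p): M ≅ I[1,1]^2, I[1,6], I[3,3], I[6,6]^2.
μ_θ-semistable layers: μ^(1)=21; μ^(2)=-1; μ^(3)=-17/6; μ^(4)=-12

((2, 0, 0, 0, 0, 0); (0, 0, 1, 0, 0, 0); (1, 1, 1, 1, 1, 1); (0, 0, 0, 0, 0, 2))


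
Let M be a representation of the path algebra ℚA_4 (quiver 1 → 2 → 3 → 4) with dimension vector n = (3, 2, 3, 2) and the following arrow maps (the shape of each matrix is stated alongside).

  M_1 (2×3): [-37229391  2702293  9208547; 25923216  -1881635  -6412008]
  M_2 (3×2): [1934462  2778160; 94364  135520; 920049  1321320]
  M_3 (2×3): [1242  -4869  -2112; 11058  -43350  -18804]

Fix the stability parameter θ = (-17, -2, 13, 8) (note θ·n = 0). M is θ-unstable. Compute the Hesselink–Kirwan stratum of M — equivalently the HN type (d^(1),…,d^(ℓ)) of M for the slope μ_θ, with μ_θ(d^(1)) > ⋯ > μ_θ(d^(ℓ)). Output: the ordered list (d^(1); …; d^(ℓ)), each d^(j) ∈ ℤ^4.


Via rank(M_{q-1}∘⋯∘M_p): M ≅ I[1,1], I[1,2], I[1,3], I[3,4]^2.
μ_θ-semistable layers: μ^(1)=13; μ^(2)=21/2; μ^(3)=-2; μ^(4)=-17

((0, 0, 1, 0); (0, 0, 2, 2); (0, 2, 0, 0); (3, 0, 0, 0))


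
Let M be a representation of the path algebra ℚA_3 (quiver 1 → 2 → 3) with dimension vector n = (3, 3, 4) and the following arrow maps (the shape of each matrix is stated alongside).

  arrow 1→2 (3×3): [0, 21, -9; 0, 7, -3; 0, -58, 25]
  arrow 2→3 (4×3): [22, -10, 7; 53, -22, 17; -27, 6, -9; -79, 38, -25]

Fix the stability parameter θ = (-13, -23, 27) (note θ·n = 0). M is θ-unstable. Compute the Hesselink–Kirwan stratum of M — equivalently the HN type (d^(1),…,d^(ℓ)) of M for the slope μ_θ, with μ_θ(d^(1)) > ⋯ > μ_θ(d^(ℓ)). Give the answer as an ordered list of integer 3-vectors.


Barcode: M ≅ I[1,1], I[1,3]^2, I[2,2], I[3,3]^2. HN layers by μ_θ (4 steps, strictly decreasing):
  μ^(1)=27; μ^(2)=-13; μ^(3)=-18; μ^(4)=-23

((0, 0, 4); (1, 0, 0); (2, 2, 0); (0, 1, 0))


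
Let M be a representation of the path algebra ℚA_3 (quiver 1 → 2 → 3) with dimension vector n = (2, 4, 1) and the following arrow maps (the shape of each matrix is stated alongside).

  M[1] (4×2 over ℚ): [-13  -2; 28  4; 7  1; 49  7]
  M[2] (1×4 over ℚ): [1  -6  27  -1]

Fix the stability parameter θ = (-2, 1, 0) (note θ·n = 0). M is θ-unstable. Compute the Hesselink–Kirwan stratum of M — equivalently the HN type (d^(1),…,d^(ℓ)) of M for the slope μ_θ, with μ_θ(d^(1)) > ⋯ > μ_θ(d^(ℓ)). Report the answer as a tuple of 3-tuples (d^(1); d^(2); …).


Barcode: M ≅ I[1,2], I[1,3], I[2,2]^2. HN layers by μ_θ (3 steps, strictly decreasing):
  μ^(1)=1; μ^(2)=1/2; μ^(3)=-2

((0, 3, 0); (0, 1, 1); (2, 0, 0))


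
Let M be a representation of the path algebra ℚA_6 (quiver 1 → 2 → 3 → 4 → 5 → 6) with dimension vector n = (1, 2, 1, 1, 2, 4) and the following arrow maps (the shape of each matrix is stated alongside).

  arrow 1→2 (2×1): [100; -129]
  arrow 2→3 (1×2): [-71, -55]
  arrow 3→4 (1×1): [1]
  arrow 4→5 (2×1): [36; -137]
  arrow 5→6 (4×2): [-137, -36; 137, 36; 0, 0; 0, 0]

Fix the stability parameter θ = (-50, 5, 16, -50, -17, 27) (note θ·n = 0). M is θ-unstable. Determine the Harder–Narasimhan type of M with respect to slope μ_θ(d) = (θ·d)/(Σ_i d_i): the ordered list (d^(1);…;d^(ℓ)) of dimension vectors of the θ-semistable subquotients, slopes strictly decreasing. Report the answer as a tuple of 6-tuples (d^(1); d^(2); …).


Via rank(M_{q-1}∘⋯∘M_p): M ≅ I[1,5], I[2,2], I[5,6], I[6,6]^3.
μ_θ-semistable layers: μ^(1)=27; μ^(2)=5; μ^(3)=-23/2; μ^(4)=-17; μ^(5)=-50

((0, 0, 0, 0, 0, 4); (0, 1, 0, 0, 0, 0); (0, 1, 1, 1, 1, 0); (0, 0, 0, 0, 1, 0); (1, 0, 0, 0, 0, 0))


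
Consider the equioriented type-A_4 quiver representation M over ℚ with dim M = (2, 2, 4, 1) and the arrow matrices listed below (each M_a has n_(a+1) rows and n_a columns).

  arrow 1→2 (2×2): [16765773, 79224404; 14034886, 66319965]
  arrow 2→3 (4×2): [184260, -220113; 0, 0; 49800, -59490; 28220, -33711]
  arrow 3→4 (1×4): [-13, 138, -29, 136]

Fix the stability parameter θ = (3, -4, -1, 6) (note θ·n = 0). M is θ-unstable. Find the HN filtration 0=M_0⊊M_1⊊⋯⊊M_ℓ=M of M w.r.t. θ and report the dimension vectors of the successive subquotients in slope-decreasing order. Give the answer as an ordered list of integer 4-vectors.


Barcode: M ≅ I[1,2], I[1,4], I[3,3]^3. HN layers by μ_θ (4 steps, strictly decreasing):
  μ^(1)=6; μ^(2)=-1/2; μ^(3)=-2/3; μ^(4)=-1

((0, 0, 0, 1); (1, 1, 0, 0); (1, 1, 1, 0); (0, 0, 3, 0))


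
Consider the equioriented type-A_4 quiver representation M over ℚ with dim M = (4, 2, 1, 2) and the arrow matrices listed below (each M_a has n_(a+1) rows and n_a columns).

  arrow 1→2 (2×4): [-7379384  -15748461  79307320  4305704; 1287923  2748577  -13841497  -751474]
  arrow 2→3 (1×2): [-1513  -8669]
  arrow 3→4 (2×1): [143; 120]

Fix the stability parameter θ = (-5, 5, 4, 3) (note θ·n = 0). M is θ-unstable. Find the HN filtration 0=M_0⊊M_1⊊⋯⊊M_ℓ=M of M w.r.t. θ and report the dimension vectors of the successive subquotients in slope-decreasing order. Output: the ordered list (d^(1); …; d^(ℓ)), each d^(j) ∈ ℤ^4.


Via rank(M_{q-1}∘⋯∘M_p): M ≅ I[1,1]^2, I[1,2], I[1,4], I[4,4].
μ_θ-semistable layers: μ^(1)=5; μ^(2)=4; μ^(3)=3; μ^(4)=-5

((0, 1, 0, 0); (0, 1, 1, 1); (0, 0, 0, 1); (4, 0, 0, 0))


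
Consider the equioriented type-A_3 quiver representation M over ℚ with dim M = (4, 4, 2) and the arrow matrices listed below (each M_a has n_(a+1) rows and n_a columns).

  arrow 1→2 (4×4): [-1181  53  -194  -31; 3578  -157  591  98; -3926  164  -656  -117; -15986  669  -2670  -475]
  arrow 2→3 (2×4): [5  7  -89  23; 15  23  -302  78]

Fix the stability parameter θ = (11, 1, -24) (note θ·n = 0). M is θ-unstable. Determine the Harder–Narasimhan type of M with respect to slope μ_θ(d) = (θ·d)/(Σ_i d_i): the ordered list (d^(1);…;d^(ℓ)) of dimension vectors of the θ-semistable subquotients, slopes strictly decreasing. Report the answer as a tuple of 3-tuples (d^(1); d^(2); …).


Barcode: M ≅ I[1,2]^2, I[1,3]^2. HN layers by μ_θ (2 steps, strictly decreasing):
  μ^(1)=6; μ^(2)=-4

((2, 2, 0); (2, 2, 2))


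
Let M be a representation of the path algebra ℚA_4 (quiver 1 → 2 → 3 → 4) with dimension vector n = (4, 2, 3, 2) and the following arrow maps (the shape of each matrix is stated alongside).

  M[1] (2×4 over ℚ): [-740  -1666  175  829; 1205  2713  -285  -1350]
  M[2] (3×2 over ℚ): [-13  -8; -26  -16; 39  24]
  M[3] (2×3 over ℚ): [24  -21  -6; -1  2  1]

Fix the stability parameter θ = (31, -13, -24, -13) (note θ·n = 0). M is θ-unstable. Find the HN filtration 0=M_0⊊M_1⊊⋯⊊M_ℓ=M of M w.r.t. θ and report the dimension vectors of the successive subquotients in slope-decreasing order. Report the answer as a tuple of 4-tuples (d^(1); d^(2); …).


Barcode: M ≅ I[1,1]^2, I[1,2], I[1,3], I[3,4]^2. HN layers by μ_θ (5 steps, strictly decreasing):
  μ^(1)=31; μ^(2)=9; μ^(3)=-2; μ^(4)=-13; μ^(5)=-24

((2, 0, 0, 0); (1, 1, 0, 0); (1, 1, 1, 0); (0, 0, 0, 2); (0, 0, 2, 0))


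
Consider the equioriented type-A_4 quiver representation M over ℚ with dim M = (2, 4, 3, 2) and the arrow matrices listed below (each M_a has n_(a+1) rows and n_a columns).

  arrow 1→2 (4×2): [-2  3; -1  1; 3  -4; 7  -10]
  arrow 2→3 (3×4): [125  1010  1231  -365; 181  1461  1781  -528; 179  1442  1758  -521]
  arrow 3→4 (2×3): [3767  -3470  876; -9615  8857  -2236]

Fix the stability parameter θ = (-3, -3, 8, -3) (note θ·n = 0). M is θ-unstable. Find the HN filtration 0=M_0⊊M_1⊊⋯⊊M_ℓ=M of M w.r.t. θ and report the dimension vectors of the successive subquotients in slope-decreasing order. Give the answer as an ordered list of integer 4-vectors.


Via rank(M_{q-1}∘⋯∘M_p): M ≅ I[1,3], I[1,4], I[2,2], I[2,4].
μ_θ-semistable layers: μ^(1)=8; μ^(2)=5/2; μ^(3)=-3

((0, 0, 1, 0); (0, 0, 2, 2); (2, 4, 0, 0))


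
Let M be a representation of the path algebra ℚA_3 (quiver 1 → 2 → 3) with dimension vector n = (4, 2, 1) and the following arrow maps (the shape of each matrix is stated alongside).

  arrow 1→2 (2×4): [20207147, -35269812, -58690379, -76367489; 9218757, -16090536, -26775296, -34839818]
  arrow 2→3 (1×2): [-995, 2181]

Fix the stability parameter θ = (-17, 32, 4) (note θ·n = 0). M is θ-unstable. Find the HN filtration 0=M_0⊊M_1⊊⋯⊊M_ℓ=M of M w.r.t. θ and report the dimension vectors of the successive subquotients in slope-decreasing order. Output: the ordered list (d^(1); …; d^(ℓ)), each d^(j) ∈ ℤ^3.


Interval decomposition of M: I[1,1]^2, I[1,2], I[1,3].
HN type (ℓ=3): μ^(1)=32; μ^(2)=18; μ^(3)=-17

((0, 1, 0); (0, 1, 1); (4, 0, 0))


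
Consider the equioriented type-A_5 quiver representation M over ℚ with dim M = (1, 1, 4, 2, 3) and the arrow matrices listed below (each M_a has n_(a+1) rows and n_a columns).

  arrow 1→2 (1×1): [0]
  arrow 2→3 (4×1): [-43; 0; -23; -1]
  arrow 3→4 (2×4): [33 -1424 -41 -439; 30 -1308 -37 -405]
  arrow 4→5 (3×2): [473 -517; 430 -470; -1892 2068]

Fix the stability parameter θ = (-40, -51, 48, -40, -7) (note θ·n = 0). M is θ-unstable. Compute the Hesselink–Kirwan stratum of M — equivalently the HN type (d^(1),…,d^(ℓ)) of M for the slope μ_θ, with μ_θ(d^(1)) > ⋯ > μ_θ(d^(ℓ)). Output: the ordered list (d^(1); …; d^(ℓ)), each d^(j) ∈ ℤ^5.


Barcode: M ≅ I[1,1], I[2,5], I[3,3]^2, I[3,4], I[5,5]^2. HN layers by μ_θ (6 steps, strictly decreasing):
  μ^(1)=48; μ^(2)=4; μ^(3)=1/3; μ^(4)=-7; μ^(5)=-40; μ^(6)=-51

((0, 0, 2, 0, 0); (0, 0, 1, 1, 0); (0, 0, 1, 1, 1); (0, 0, 0, 0, 2); (1, 0, 0, 0, 0); (0, 1, 0, 0, 0))


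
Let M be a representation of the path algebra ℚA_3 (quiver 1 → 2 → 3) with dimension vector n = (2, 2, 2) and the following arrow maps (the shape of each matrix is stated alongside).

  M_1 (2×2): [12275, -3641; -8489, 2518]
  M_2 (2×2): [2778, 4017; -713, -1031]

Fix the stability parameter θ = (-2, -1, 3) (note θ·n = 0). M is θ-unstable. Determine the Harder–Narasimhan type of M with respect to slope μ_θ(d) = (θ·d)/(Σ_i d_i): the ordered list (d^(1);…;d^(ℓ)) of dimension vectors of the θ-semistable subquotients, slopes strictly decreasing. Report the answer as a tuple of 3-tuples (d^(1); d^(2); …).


Barcode: M ≅ I[1,3]^2. HN layers by μ_θ (3 steps, strictly decreasing):
  μ^(1)=3; μ^(2)=-1; μ^(3)=-2

((0, 0, 2); (0, 2, 0); (2, 0, 0))


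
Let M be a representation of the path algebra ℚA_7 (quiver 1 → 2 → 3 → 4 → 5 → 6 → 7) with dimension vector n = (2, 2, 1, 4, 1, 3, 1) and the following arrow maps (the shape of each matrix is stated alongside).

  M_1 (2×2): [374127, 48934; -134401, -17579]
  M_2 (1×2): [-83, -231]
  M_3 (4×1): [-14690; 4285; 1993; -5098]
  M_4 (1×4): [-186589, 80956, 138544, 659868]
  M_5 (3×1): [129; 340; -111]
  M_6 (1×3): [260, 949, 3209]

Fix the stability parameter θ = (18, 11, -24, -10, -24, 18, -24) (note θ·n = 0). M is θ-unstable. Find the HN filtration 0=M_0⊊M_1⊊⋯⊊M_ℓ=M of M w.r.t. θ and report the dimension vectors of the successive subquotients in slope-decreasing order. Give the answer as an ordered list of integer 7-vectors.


Interval decomposition of M: I[1,2], I[1,7], I[4,4]^3, I[6,6]^2.
HN type (ℓ=5): μ^(1)=18; μ^(2)=29/2; μ^(3)=-3; μ^(4)=-29/5; μ^(5)=-10

((0, 0, 0, 0, 0, 2, 0); (1, 1, 0, 0, 0, 0, 0); (0, 0, 0, 0, 0, 1, 1); (1, 1, 1, 1, 1, 0, 0); (0, 0, 0, 3, 0, 0, 0))


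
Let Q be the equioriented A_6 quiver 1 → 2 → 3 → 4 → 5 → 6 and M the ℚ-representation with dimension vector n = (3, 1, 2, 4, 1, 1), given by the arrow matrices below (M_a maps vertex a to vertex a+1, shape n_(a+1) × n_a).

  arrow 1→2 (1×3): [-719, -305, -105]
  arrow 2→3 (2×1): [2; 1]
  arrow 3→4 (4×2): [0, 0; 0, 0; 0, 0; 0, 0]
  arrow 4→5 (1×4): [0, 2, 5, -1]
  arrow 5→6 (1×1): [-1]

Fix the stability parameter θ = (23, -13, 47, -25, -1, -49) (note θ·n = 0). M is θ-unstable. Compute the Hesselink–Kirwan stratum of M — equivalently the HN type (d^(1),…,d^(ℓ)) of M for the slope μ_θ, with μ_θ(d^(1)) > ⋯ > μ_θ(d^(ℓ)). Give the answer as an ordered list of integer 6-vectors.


Via rank(M_{q-1}∘⋯∘M_p): M ≅ I[1,1]^2, I[1,3], I[3,3], I[4,4]^3, I[4,6].
μ_θ-semistable layers: μ^(1)=47; μ^(2)=23; μ^(3)=5; μ^(4)=-25

((0, 0, 2, 0, 0, 0); (2, 0, 0, 0, 0, 0); (1, 1, 0, 0, 0, 0); (0, 0, 0, 4, 1, 1))


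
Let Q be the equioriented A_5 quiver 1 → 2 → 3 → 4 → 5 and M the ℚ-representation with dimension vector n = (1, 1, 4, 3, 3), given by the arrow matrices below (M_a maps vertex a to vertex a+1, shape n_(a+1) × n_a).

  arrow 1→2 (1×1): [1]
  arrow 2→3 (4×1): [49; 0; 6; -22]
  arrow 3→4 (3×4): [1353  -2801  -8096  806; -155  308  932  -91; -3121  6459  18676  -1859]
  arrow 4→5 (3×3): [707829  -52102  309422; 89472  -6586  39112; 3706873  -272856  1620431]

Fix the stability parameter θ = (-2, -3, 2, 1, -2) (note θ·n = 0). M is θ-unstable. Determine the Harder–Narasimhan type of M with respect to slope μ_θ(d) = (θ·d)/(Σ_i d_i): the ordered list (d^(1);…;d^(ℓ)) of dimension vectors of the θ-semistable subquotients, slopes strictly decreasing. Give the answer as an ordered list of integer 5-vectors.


Barcode: M ≅ I[1,5], I[3,3], I[3,5]^2. HN layers by μ_θ (3 steps, strictly decreasing):
  μ^(1)=2; μ^(2)=1/3; μ^(3)=-5/2

((0, 0, 1, 0, 0); (0, 0, 3, 3, 3); (1, 1, 0, 0, 0))


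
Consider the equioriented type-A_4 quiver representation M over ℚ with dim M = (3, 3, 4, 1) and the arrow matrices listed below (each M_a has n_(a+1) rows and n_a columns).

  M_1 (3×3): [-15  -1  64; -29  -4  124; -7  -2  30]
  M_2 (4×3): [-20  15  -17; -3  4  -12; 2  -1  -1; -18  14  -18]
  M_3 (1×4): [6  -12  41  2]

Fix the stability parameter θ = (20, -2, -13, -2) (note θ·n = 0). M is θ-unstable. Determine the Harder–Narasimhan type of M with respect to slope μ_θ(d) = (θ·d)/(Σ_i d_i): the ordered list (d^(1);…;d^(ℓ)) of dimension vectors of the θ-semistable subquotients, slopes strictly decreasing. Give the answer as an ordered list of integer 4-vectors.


Via rank(M_{q-1}∘⋯∘M_p): M ≅ I[1,2], I[1,3], I[1,4], I[3,3]^2.
μ_θ-semistable layers: μ^(1)=9; μ^(2)=5/3; μ^(3)=3/4; μ^(4)=-13

((1, 1, 0, 0); (1, 1, 1, 0); (1, 1, 1, 1); (0, 0, 2, 0))


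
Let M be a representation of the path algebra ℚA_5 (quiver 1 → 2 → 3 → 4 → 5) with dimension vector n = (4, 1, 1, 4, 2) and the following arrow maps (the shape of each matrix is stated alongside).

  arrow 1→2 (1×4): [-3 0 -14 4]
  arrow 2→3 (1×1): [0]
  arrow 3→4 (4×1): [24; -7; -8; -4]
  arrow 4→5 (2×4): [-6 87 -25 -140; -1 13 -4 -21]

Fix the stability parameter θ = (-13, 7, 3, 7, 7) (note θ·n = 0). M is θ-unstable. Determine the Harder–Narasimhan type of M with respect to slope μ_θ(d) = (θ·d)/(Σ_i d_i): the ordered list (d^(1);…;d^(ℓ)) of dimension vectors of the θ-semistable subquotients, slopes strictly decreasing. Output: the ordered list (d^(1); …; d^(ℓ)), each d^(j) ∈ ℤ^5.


Barcode: M ≅ I[1,1]^3, I[1,2], I[3,5], I[4,4]^2, I[4,5]. HN layers by μ_θ (3 steps, strictly decreasing):
  μ^(1)=7; μ^(2)=3; μ^(3)=-13

((0, 1, 0, 4, 2); (0, 0, 1, 0, 0); (4, 0, 0, 0, 0))


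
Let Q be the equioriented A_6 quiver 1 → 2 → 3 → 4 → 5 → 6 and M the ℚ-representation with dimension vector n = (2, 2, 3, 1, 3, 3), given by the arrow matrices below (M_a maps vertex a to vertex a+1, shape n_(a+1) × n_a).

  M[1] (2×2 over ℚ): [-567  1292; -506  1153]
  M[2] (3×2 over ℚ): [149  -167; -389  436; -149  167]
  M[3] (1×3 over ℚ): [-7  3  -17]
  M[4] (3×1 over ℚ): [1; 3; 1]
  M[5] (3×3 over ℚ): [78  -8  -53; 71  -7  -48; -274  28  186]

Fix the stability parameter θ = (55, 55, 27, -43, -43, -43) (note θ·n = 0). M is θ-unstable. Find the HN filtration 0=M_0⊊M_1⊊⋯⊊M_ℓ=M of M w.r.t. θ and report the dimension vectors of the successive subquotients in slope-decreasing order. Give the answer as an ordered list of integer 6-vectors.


Via rank(M_{q-1}∘⋯∘M_p): M ≅ I[1,3], I[1,6], I[3,3], I[5,6]^2.
μ_θ-semistable layers: μ^(1)=137/3; μ^(2)=27; μ^(3)=4/3; μ^(4)=-43

((1, 1, 1, 0, 0, 0); (0, 0, 1, 0, 0, 0); (1, 1, 1, 1, 1, 1); (0, 0, 0, 0, 2, 2))


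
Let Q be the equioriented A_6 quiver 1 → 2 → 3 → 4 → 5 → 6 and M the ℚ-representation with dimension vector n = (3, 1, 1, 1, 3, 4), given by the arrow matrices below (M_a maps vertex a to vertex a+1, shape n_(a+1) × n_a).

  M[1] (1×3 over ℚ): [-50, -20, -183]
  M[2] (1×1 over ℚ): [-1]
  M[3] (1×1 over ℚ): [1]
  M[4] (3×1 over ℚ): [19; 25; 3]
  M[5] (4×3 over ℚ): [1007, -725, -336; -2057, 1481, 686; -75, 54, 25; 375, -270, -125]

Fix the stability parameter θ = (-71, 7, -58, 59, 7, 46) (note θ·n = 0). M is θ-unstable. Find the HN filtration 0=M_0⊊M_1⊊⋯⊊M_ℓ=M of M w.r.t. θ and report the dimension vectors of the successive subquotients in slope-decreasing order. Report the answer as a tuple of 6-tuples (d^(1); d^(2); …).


Via rank(M_{q-1}∘⋯∘M_p): M ≅ I[1,1]^2, I[1,5], I[5,6]^2, I[6,6]^2.
μ_θ-semistable layers: μ^(1)=46; μ^(2)=33; μ^(3)=7; μ^(4)=-51/2; μ^(5)=-71

((0, 0, 0, 0, 0, 4); (0, 0, 0, 1, 1, 0); (0, 0, 0, 0, 2, 0); (0, 1, 1, 0, 0, 0); (3, 0, 0, 0, 0, 0))


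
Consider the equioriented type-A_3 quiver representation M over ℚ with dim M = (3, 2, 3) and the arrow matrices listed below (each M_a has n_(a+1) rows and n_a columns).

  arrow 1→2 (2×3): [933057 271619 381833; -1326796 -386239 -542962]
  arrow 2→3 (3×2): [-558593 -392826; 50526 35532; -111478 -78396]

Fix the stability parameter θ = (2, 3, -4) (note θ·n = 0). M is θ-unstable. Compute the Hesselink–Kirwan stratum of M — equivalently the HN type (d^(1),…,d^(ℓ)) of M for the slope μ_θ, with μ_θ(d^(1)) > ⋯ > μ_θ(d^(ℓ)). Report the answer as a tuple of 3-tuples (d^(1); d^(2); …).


Interval decomposition of M: I[1,1], I[1,2], I[1,3], I[3,3]^2.
HN type (ℓ=4): μ^(1)=3; μ^(2)=2; μ^(3)=1/3; μ^(4)=-4

((0, 1, 0); (2, 0, 0); (1, 1, 1); (0, 0, 2))
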